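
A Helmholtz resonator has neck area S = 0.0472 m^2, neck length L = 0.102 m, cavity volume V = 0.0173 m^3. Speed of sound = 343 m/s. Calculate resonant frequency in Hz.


Given values:
  S = 0.0472 m^2, L = 0.102 m, V = 0.0173 m^3, c = 343 m/s
Formula: f = (c / (2*pi)) * sqrt(S / (V * L))
Compute V * L = 0.0173 * 0.102 = 0.0017646
Compute S / (V * L) = 0.0472 / 0.0017646 = 26.7483
Compute sqrt(26.7483) = 5.171876
Compute c / (2*pi) = 343 / 6.283185 = 54.590148
f = 54.590148 * 5.171876 = 282.33

282.33 Hz


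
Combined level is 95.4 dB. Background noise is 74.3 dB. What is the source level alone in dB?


Given values:
  L_total = 95.4 dB, L_bg = 74.3 dB
Formula: L_source = 10 * log10(10^(L_total/10) - 10^(L_bg/10))
Convert to linear:
  10^(95.4/10) = 3467368504.5253
  10^(74.3/10) = 26915348.0393
Difference: 3467368504.5253 - 26915348.0393 = 3440453156.486
L_source = 10 * log10(3440453156.486) = 95.37

95.37 dB


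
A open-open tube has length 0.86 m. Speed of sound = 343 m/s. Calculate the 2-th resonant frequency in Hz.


Given values:
  Tube type: open-open, L = 0.86 m, c = 343 m/s, n = 2
Formula: f_n = n * c / (2 * L)
Compute 2 * L = 2 * 0.86 = 1.72
f = 2 * 343 / 1.72
f = 398.84

398.84 Hz


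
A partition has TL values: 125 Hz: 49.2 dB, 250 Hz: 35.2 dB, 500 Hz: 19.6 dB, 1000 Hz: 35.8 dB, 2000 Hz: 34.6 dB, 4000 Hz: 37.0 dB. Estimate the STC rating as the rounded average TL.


Given TL values at each frequency:
  125 Hz: 49.2 dB
  250 Hz: 35.2 dB
  500 Hz: 19.6 dB
  1000 Hz: 35.8 dB
  2000 Hz: 34.6 dB
  4000 Hz: 37.0 dB
Formula: STC ~ round(average of TL values)
Sum = 49.2 + 35.2 + 19.6 + 35.8 + 34.6 + 37.0 = 211.4
Average = 211.4 / 6 = 35.23
Rounded: 35

35


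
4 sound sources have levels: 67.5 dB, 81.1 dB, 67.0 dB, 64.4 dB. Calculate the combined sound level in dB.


Formula: L_total = 10 * log10( sum(10^(Li/10)) )
  Source 1: 10^(67.5/10) = 5623413.2519
  Source 2: 10^(81.1/10) = 128824955.1693
  Source 3: 10^(67.0/10) = 5011872.3363
  Source 4: 10^(64.4/10) = 2754228.7033
Sum of linear values = 142214469.4608
L_total = 10 * log10(142214469.4608) = 81.53

81.53 dB


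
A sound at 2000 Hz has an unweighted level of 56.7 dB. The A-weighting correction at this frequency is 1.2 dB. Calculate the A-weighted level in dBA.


Given values:
  SPL = 56.7 dB
  A-weighting at 2000 Hz = 1.2 dB
Formula: L_A = SPL + A_weight
L_A = 56.7 + (1.2)
L_A = 57.9

57.9 dBA


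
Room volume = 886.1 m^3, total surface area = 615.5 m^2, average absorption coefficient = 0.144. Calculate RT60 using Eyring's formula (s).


Given values:
  V = 886.1 m^3, S = 615.5 m^2, alpha = 0.144
Formula: RT60 = 0.161 * V / (-S * ln(1 - alpha))
Compute ln(1 - 0.144) = ln(0.856) = -0.155485
Denominator: -615.5 * -0.155485 = 95.701
Numerator: 0.161 * 886.1 = 142.6621
RT60 = 142.6621 / 95.701 = 1.491

1.491 s


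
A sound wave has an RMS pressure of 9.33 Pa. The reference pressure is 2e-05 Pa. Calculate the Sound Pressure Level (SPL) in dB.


Given values:
  p = 9.33 Pa
  p_ref = 2e-05 Pa
Formula: SPL = 20 * log10(p / p_ref)
Compute ratio: p / p_ref = 9.33 / 2e-05 = 466500
Compute log10: log10(466500) = 5.668852
Multiply: SPL = 20 * 5.668852 = 113.38

113.38 dB


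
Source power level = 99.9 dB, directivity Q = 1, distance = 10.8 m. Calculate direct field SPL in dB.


Given values:
  Lw = 99.9 dB, Q = 1, r = 10.8 m
Formula: SPL = Lw + 10 * log10(Q / (4 * pi * r^2))
Compute 4 * pi * r^2 = 4 * pi * 10.8^2 = 1465.7415
Compute Q / denom = 1 / 1465.7415 = 0.00068225
Compute 10 * log10(0.00068225) = -31.6606
SPL = 99.9 + (-31.6606) = 68.24

68.24 dB


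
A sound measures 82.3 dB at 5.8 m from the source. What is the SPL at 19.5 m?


Given values:
  SPL1 = 82.3 dB, r1 = 5.8 m, r2 = 19.5 m
Formula: SPL2 = SPL1 - 20 * log10(r2 / r1)
Compute ratio: r2 / r1 = 19.5 / 5.8 = 3.3621
Compute log10: log10(3.3621) = 0.526611
Compute drop: 20 * 0.526611 = 10.5322
SPL2 = 82.3 - 10.5322 = 71.77

71.77 dB


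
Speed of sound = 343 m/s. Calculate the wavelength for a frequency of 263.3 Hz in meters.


Given values:
  c = 343 m/s, f = 263.3 Hz
Formula: lambda = c / f
lambda = 343 / 263.3
lambda = 1.3027

1.3027 m


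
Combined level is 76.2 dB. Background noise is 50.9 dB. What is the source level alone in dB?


Given values:
  L_total = 76.2 dB, L_bg = 50.9 dB
Formula: L_source = 10 * log10(10^(L_total/10) - 10^(L_bg/10))
Convert to linear:
  10^(76.2/10) = 41686938.347
  10^(50.9/10) = 123026.8771
Difference: 41686938.347 - 123026.8771 = 41563911.4699
L_source = 10 * log10(41563911.4699) = 76.19

76.19 dB


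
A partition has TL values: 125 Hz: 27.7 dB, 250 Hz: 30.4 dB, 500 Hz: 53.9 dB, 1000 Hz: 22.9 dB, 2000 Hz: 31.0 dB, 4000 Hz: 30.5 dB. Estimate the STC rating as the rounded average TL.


Given TL values at each frequency:
  125 Hz: 27.7 dB
  250 Hz: 30.4 dB
  500 Hz: 53.9 dB
  1000 Hz: 22.9 dB
  2000 Hz: 31.0 dB
  4000 Hz: 30.5 dB
Formula: STC ~ round(average of TL values)
Sum = 27.7 + 30.4 + 53.9 + 22.9 + 31.0 + 30.5 = 196.4
Average = 196.4 / 6 = 32.73
Rounded: 33

33


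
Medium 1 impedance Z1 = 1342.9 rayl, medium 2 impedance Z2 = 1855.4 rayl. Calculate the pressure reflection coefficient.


Given values:
  Z1 = 1342.9 rayl, Z2 = 1855.4 rayl
Formula: R = (Z2 - Z1) / (Z2 + Z1)
Numerator: Z2 - Z1 = 1855.4 - 1342.9 = 512.5
Denominator: Z2 + Z1 = 1855.4 + 1342.9 = 3198.3
R = 512.5 / 3198.3 = 0.1602

0.1602


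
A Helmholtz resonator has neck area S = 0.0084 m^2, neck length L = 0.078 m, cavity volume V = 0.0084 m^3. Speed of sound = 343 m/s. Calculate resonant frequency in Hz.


Given values:
  S = 0.0084 m^2, L = 0.078 m, V = 0.0084 m^3, c = 343 m/s
Formula: f = (c / (2*pi)) * sqrt(S / (V * L))
Compute V * L = 0.0084 * 0.078 = 0.0006552
Compute S / (V * L) = 0.0084 / 0.0006552 = 12.8205
Compute sqrt(12.8205) = 3.580573
Compute c / (2*pi) = 343 / 6.283185 = 54.590148
f = 54.590148 * 3.580573 = 195.46

195.46 Hz


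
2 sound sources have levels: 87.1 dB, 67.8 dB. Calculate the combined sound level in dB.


Formula: L_total = 10 * log10( sum(10^(Li/10)) )
  Source 1: 10^(87.1/10) = 512861383.9914
  Source 2: 10^(67.8/10) = 6025595.8607
Sum of linear values = 518886979.8521
L_total = 10 * log10(518886979.8521) = 87.15

87.15 dB


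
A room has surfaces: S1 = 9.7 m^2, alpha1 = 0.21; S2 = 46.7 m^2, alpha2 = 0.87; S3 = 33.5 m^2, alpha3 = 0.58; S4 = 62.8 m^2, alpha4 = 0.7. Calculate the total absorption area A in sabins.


Given surfaces:
  Surface 1: 9.7 * 0.21 = 2.037
  Surface 2: 46.7 * 0.87 = 40.629
  Surface 3: 33.5 * 0.58 = 19.43
  Surface 4: 62.8 * 0.7 = 43.96
Formula: A = sum(Si * alpha_i)
A = 2.037 + 40.629 + 19.43 + 43.96
A = 106.06

106.06 sabins


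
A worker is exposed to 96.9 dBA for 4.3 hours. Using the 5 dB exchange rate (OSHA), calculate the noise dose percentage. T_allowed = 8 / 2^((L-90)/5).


Given values:
  L = 96.9 dBA, T = 4.3 hours
Formula: T_allowed = 8 / 2^((L - 90) / 5)
Compute exponent: (96.9 - 90) / 5 = 1.38
Compute 2^(1.38) = 2.602684
T_allowed = 8 / 2.602684 = 3.07375 hours
Dose = (T / T_allowed) * 100
Dose = (4.3 / 3.07375) * 100 = 139.89

139.89 %


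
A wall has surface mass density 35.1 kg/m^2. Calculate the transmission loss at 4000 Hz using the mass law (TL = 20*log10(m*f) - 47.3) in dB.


Given values:
  m = 35.1 kg/m^2, f = 4000 Hz
Formula: TL = 20 * log10(m * f) - 47.3
Compute m * f = 35.1 * 4000 = 140400.0
Compute log10(140400.0) = 5.147367
Compute 20 * 5.147367 = 102.9473
TL = 102.9473 - 47.3 = 55.65

55.65 dB


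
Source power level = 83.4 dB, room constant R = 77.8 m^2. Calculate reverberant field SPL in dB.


Given values:
  Lw = 83.4 dB, R = 77.8 m^2
Formula: SPL = Lw + 10 * log10(4 / R)
Compute 4 / R = 4 / 77.8 = 0.051414
Compute 10 * log10(0.051414) = -12.8892
SPL = 83.4 + (-12.8892) = 70.51

70.51 dB


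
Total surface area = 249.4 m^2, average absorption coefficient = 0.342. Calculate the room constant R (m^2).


Given values:
  S = 249.4 m^2, alpha = 0.342
Formula: R = S * alpha / (1 - alpha)
Numerator: 249.4 * 0.342 = 85.2948
Denominator: 1 - 0.342 = 0.658
R = 85.2948 / 0.658 = 129.63

129.63 m^2


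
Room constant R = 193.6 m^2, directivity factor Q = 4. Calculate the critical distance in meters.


Given values:
  R = 193.6 m^2, Q = 4
Formula: d_c = 0.141 * sqrt(Q * R)
Compute Q * R = 4 * 193.6 = 774.4
Compute sqrt(774.4) = 27.828
d_c = 0.141 * 27.828 = 3.924

3.924 m


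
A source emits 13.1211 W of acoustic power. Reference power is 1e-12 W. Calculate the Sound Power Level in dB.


Given values:
  W = 13.1211 W
  W_ref = 1e-12 W
Formula: SWL = 10 * log10(W / W_ref)
Compute ratio: W / W_ref = 13121100000000
Compute log10: log10(13121100000000) = 13.11797
Multiply: SWL = 10 * 13.11797 = 131.18

131.18 dB


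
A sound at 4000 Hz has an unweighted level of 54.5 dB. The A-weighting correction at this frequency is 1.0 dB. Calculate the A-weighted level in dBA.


Given values:
  SPL = 54.5 dB
  A-weighting at 4000 Hz = 1.0 dB
Formula: L_A = SPL + A_weight
L_A = 54.5 + (1.0)
L_A = 55.5

55.5 dBA


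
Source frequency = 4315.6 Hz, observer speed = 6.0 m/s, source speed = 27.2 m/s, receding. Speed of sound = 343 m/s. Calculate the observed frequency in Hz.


Given values:
  f_s = 4315.6 Hz, v_o = 6.0 m/s, v_s = 27.2 m/s
  Direction: receding
Formula: f_o = f_s * (c - v_o) / (c + v_s)
Numerator: c - v_o = 343 - 6.0 = 337.0
Denominator: c + v_s = 343 + 27.2 = 370.2
f_o = 4315.6 * 337.0 / 370.2 = 3928.57

3928.57 Hz


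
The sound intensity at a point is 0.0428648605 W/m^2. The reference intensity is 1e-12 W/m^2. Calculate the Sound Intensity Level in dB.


Given values:
  I = 0.0428648605 W/m^2
  I_ref = 1e-12 W/m^2
Formula: SIL = 10 * log10(I / I_ref)
Compute ratio: I / I_ref = 42864860500
Compute log10: log10(42864860500) = 10.632101
Multiply: SIL = 10 * 10.632101 = 106.32

106.32 dB


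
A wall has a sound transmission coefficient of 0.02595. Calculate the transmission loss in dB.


Given values:
  tau = 0.02595
Formula: TL = 10 * log10(1 / tau)
Compute 1 / tau = 1 / 0.02595 = 38.5356
Compute log10(38.5356) = 1.585862
TL = 10 * 1.585862 = 15.86

15.86 dB


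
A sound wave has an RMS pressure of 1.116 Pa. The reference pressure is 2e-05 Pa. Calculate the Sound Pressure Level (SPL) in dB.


Given values:
  p = 1.116 Pa
  p_ref = 2e-05 Pa
Formula: SPL = 20 * log10(p / p_ref)
Compute ratio: p / p_ref = 1.116 / 2e-05 = 55800
Compute log10: log10(55800) = 4.746634
Multiply: SPL = 20 * 4.746634 = 94.93

94.93 dB


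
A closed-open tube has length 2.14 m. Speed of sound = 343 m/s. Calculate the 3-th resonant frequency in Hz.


Given values:
  Tube type: closed-open, L = 2.14 m, c = 343 m/s, n = 3
Formula: f_n = (2n - 1) * c / (4 * L)
Compute 2n - 1 = 2*3 - 1 = 5
Compute 4 * L = 4 * 2.14 = 8.56
f = 5 * 343 / 8.56
f = 200.35

200.35 Hz


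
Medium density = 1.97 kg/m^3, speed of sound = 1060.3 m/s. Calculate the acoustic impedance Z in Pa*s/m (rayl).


Given values:
  rho = 1.97 kg/m^3
  c = 1060.3 m/s
Formula: Z = rho * c
Z = 1.97 * 1060.3
Z = 2088.79

2088.79 rayl


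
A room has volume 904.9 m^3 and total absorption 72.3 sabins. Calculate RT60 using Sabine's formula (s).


Given values:
  V = 904.9 m^3
  A = 72.3 sabins
Formula: RT60 = 0.161 * V / A
Numerator: 0.161 * 904.9 = 145.6889
RT60 = 145.6889 / 72.3 = 2.015

2.015 s


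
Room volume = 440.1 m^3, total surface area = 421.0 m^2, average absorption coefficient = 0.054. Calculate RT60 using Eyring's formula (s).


Given values:
  V = 440.1 m^3, S = 421.0 m^2, alpha = 0.054
Formula: RT60 = 0.161 * V / (-S * ln(1 - alpha))
Compute ln(1 - 0.054) = ln(0.946) = -0.055513
Denominator: -421.0 * -0.055513 = 23.371
Numerator: 0.161 * 440.1 = 70.8561
RT60 = 70.8561 / 23.371 = 3.032

3.032 s


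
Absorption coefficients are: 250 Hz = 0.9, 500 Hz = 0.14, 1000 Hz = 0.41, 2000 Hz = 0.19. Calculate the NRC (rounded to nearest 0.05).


Given values:
  a_250 = 0.9, a_500 = 0.14
  a_1000 = 0.41, a_2000 = 0.19
Formula: NRC = (a250 + a500 + a1000 + a2000) / 4
Sum = 0.9 + 0.14 + 0.41 + 0.19 = 1.64
NRC = 1.64 / 4 = 0.41
Rounded to nearest 0.05: 0.4

0.4


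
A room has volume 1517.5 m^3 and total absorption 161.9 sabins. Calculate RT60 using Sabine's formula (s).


Given values:
  V = 1517.5 m^3
  A = 161.9 sabins
Formula: RT60 = 0.161 * V / A
Numerator: 0.161 * 1517.5 = 244.3175
RT60 = 244.3175 / 161.9 = 1.509

1.509 s


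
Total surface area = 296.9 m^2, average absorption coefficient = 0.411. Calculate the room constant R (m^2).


Given values:
  S = 296.9 m^2, alpha = 0.411
Formula: R = S * alpha / (1 - alpha)
Numerator: 296.9 * 0.411 = 122.0259
Denominator: 1 - 0.411 = 0.589
R = 122.0259 / 0.589 = 207.17

207.17 m^2


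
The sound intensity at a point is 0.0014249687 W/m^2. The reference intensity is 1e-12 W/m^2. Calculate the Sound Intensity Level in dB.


Given values:
  I = 0.0014249687 W/m^2
  I_ref = 1e-12 W/m^2
Formula: SIL = 10 * log10(I / I_ref)
Compute ratio: I / I_ref = 1424968700
Compute log10: log10(1424968700) = 9.153805
Multiply: SIL = 10 * 9.153805 = 91.54

91.54 dB


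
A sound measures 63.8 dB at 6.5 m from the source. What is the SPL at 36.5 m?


Given values:
  SPL1 = 63.8 dB, r1 = 6.5 m, r2 = 36.5 m
Formula: SPL2 = SPL1 - 20 * log10(r2 / r1)
Compute ratio: r2 / r1 = 36.5 / 6.5 = 5.6154
Compute log10: log10(5.6154) = 0.749381
Compute drop: 20 * 0.749381 = 14.9876
SPL2 = 63.8 - 14.9876 = 48.81

48.81 dB


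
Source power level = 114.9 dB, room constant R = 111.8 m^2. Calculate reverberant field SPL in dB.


Given values:
  Lw = 114.9 dB, R = 111.8 m^2
Formula: SPL = Lw + 10 * log10(4 / R)
Compute 4 / R = 4 / 111.8 = 0.035778
Compute 10 * log10(0.035778) = -14.4638
SPL = 114.9 + (-14.4638) = 100.44

100.44 dB


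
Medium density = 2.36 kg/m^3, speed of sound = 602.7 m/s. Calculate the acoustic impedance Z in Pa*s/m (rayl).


Given values:
  rho = 2.36 kg/m^3
  c = 602.7 m/s
Formula: Z = rho * c
Z = 2.36 * 602.7
Z = 1422.37

1422.37 rayl


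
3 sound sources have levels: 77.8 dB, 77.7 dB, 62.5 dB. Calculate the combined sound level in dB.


Formula: L_total = 10 * log10( sum(10^(Li/10)) )
  Source 1: 10^(77.8/10) = 60255958.6074
  Source 2: 10^(77.7/10) = 58884365.5356
  Source 3: 10^(62.5/10) = 1778279.41
Sum of linear values = 120918603.553
L_total = 10 * log10(120918603.553) = 80.82

80.82 dB


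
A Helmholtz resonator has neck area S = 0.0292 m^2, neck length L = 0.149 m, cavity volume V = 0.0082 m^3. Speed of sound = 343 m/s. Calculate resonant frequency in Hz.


Given values:
  S = 0.0292 m^2, L = 0.149 m, V = 0.0082 m^3, c = 343 m/s
Formula: f = (c / (2*pi)) * sqrt(S / (V * L))
Compute V * L = 0.0082 * 0.149 = 0.0012218
Compute S / (V * L) = 0.0292 / 0.0012218 = 23.8992
Compute sqrt(23.8992) = 4.888681
Compute c / (2*pi) = 343 / 6.283185 = 54.590148
f = 54.590148 * 4.888681 = 266.87

266.87 Hz


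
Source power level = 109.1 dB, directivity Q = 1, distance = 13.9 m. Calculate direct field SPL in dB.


Given values:
  Lw = 109.1 dB, Q = 1, r = 13.9 m
Formula: SPL = Lw + 10 * log10(Q / (4 * pi * r^2))
Compute 4 * pi * r^2 = 4 * pi * 13.9^2 = 2427.9485
Compute Q / denom = 1 / 2427.9485 = 0.00041187
Compute 10 * log10(0.00041187) = -33.8524
SPL = 109.1 + (-33.8524) = 75.25

75.25 dB


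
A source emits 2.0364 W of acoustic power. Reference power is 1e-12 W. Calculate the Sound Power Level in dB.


Given values:
  W = 2.0364 W
  W_ref = 1e-12 W
Formula: SWL = 10 * log10(W / W_ref)
Compute ratio: W / W_ref = 2036400000000
Compute log10: log10(2036400000000) = 12.308863
Multiply: SWL = 10 * 12.308863 = 123.09

123.09 dB


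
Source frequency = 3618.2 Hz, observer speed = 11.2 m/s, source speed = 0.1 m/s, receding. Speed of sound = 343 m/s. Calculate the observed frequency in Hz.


Given values:
  f_s = 3618.2 Hz, v_o = 11.2 m/s, v_s = 0.1 m/s
  Direction: receding
Formula: f_o = f_s * (c - v_o) / (c + v_s)
Numerator: c - v_o = 343 - 11.2 = 331.8
Denominator: c + v_s = 343 + 0.1 = 343.1
f_o = 3618.2 * 331.8 / 343.1 = 3499.03

3499.03 Hz


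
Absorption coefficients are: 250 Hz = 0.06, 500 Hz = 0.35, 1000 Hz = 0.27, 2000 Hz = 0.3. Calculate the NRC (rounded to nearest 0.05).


Given values:
  a_250 = 0.06, a_500 = 0.35
  a_1000 = 0.27, a_2000 = 0.3
Formula: NRC = (a250 + a500 + a1000 + a2000) / 4
Sum = 0.06 + 0.35 + 0.27 + 0.3 = 0.98
NRC = 0.98 / 4 = 0.245
Rounded to nearest 0.05: 0.25

0.25


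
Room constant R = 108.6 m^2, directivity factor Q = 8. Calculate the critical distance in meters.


Given values:
  R = 108.6 m^2, Q = 8
Formula: d_c = 0.141 * sqrt(Q * R)
Compute Q * R = 8 * 108.6 = 868.8
Compute sqrt(868.8) = 29.4754
d_c = 0.141 * 29.4754 = 4.156

4.156 m


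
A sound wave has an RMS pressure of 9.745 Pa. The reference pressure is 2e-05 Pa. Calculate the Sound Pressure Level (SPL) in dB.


Given values:
  p = 9.745 Pa
  p_ref = 2e-05 Pa
Formula: SPL = 20 * log10(p / p_ref)
Compute ratio: p / p_ref = 9.745 / 2e-05 = 487250
Compute log10: log10(487250) = 5.687752
Multiply: SPL = 20 * 5.687752 = 113.76

113.76 dB


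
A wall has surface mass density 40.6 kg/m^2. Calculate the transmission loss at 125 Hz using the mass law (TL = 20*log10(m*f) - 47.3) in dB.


Given values:
  m = 40.6 kg/m^2, f = 125 Hz
Formula: TL = 20 * log10(m * f) - 47.3
Compute m * f = 40.6 * 125 = 5075.0
Compute log10(5075.0) = 3.705436
Compute 20 * 3.705436 = 74.1087
TL = 74.1087 - 47.3 = 26.81

26.81 dB


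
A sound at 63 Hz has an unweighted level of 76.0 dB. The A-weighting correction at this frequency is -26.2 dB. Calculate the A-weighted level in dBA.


Given values:
  SPL = 76.0 dB
  A-weighting at 63 Hz = -26.2 dB
Formula: L_A = SPL + A_weight
L_A = 76.0 + (-26.2)
L_A = 49.8

49.8 dBA


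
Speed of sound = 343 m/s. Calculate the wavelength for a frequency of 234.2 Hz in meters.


Given values:
  c = 343 m/s, f = 234.2 Hz
Formula: lambda = c / f
lambda = 343 / 234.2
lambda = 1.4646

1.4646 m


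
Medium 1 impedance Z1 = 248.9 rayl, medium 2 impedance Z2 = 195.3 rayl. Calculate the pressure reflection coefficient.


Given values:
  Z1 = 248.9 rayl, Z2 = 195.3 rayl
Formula: R = (Z2 - Z1) / (Z2 + Z1)
Numerator: Z2 - Z1 = 195.3 - 248.9 = -53.6
Denominator: Z2 + Z1 = 195.3 + 248.9 = 444.2
R = -53.6 / 444.2 = -0.1207

-0.1207


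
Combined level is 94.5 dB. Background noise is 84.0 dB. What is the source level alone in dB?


Given values:
  L_total = 94.5 dB, L_bg = 84.0 dB
Formula: L_source = 10 * log10(10^(L_total/10) - 10^(L_bg/10))
Convert to linear:
  10^(94.5/10) = 2818382931.2644
  10^(84.0/10) = 251188643.151
Difference: 2818382931.2644 - 251188643.151 = 2567194288.1134
L_source = 10 * log10(2567194288.1134) = 94.09

94.09 dB


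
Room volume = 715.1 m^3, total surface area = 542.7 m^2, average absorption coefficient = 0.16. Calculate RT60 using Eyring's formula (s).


Given values:
  V = 715.1 m^3, S = 542.7 m^2, alpha = 0.16
Formula: RT60 = 0.161 * V / (-S * ln(1 - alpha))
Compute ln(1 - 0.16) = ln(0.84) = -0.174353
Denominator: -542.7 * -0.174353 = 94.6214
Numerator: 0.161 * 715.1 = 115.1311
RT60 = 115.1311 / 94.6214 = 1.217

1.217 s


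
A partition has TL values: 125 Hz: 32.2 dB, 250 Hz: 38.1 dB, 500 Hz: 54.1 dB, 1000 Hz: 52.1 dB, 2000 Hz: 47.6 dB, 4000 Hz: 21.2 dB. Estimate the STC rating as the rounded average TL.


Given TL values at each frequency:
  125 Hz: 32.2 dB
  250 Hz: 38.1 dB
  500 Hz: 54.1 dB
  1000 Hz: 52.1 dB
  2000 Hz: 47.6 dB
  4000 Hz: 21.2 dB
Formula: STC ~ round(average of TL values)
Sum = 32.2 + 38.1 + 54.1 + 52.1 + 47.6 + 21.2 = 245.3
Average = 245.3 / 6 = 40.88
Rounded: 41

41


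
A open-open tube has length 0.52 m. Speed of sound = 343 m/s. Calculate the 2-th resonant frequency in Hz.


Given values:
  Tube type: open-open, L = 0.52 m, c = 343 m/s, n = 2
Formula: f_n = n * c / (2 * L)
Compute 2 * L = 2 * 0.52 = 1.04
f = 2 * 343 / 1.04
f = 659.62

659.62 Hz


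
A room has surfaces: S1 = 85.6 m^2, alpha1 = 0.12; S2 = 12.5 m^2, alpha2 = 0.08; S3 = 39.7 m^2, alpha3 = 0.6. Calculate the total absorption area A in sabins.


Given surfaces:
  Surface 1: 85.6 * 0.12 = 10.272
  Surface 2: 12.5 * 0.08 = 1.0
  Surface 3: 39.7 * 0.6 = 23.82
Formula: A = sum(Si * alpha_i)
A = 10.272 + 1.0 + 23.82
A = 35.09

35.09 sabins


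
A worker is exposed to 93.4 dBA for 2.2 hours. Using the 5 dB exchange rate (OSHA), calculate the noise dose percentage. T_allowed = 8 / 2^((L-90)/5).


Given values:
  L = 93.4 dBA, T = 2.2 hours
Formula: T_allowed = 8 / 2^((L - 90) / 5)
Compute exponent: (93.4 - 90) / 5 = 0.68
Compute 2^(0.68) = 1.60214
T_allowed = 8 / 1.60214 = 4.993321 hours
Dose = (T / T_allowed) * 100
Dose = (2.2 / 4.993321) * 100 = 44.06

44.06 %


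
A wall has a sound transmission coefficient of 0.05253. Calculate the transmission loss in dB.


Given values:
  tau = 0.05253
Formula: TL = 10 * log10(1 / tau)
Compute 1 / tau = 1 / 0.05253 = 19.0367
Compute log10(19.0367) = 1.279592
TL = 10 * 1.279592 = 12.8

12.8 dB


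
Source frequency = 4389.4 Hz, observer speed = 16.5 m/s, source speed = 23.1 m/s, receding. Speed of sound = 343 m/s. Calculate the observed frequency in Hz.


Given values:
  f_s = 4389.4 Hz, v_o = 16.5 m/s, v_s = 23.1 m/s
  Direction: receding
Formula: f_o = f_s * (c - v_o) / (c + v_s)
Numerator: c - v_o = 343 - 16.5 = 326.5
Denominator: c + v_s = 343 + 23.1 = 366.1
f_o = 4389.4 * 326.5 / 366.1 = 3914.61

3914.61 Hz


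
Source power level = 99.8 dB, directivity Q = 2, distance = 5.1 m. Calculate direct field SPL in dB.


Given values:
  Lw = 99.8 dB, Q = 2, r = 5.1 m
Formula: SPL = Lw + 10 * log10(Q / (4 * pi * r^2))
Compute 4 * pi * r^2 = 4 * pi * 5.1^2 = 326.8513
Compute Q / denom = 2 / 326.8513 = 0.00611899
Compute 10 * log10(0.00611899) = -22.1332
SPL = 99.8 + (-22.1332) = 77.67

77.67 dB


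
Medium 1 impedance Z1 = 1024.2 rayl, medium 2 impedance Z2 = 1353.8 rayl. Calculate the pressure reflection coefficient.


Given values:
  Z1 = 1024.2 rayl, Z2 = 1353.8 rayl
Formula: R = (Z2 - Z1) / (Z2 + Z1)
Numerator: Z2 - Z1 = 1353.8 - 1024.2 = 329.6
Denominator: Z2 + Z1 = 1353.8 + 1024.2 = 2378.0
R = 329.6 / 2378.0 = 0.1386

0.1386


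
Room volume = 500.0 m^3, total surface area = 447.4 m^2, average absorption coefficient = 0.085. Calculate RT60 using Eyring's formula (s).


Given values:
  V = 500.0 m^3, S = 447.4 m^2, alpha = 0.085
Formula: RT60 = 0.161 * V / (-S * ln(1 - alpha))
Compute ln(1 - 0.085) = ln(0.915) = -0.088831
Denominator: -447.4 * -0.088831 = 39.743
Numerator: 0.161 * 500.0 = 80.5
RT60 = 80.5 / 39.743 = 2.026

2.026 s


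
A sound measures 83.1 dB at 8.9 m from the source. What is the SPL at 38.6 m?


Given values:
  SPL1 = 83.1 dB, r1 = 8.9 m, r2 = 38.6 m
Formula: SPL2 = SPL1 - 20 * log10(r2 / r1)
Compute ratio: r2 / r1 = 38.6 / 8.9 = 4.3371
Compute log10: log10(4.3371) = 0.637199
Compute drop: 20 * 0.637199 = 12.744
SPL2 = 83.1 - 12.744 = 70.36

70.36 dB


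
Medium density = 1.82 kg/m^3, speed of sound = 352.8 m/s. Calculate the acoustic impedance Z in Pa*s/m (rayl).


Given values:
  rho = 1.82 kg/m^3
  c = 352.8 m/s
Formula: Z = rho * c
Z = 1.82 * 352.8
Z = 642.1

642.1 rayl


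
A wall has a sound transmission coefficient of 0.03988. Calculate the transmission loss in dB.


Given values:
  tau = 0.03988
Formula: TL = 10 * log10(1 / tau)
Compute 1 / tau = 1 / 0.03988 = 25.0752
Compute log10(25.0752) = 1.399244
TL = 10 * 1.399244 = 13.99

13.99 dB


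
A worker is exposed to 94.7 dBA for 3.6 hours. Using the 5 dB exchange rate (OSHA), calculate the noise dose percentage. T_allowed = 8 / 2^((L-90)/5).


Given values:
  L = 94.7 dBA, T = 3.6 hours
Formula: T_allowed = 8 / 2^((L - 90) / 5)
Compute exponent: (94.7 - 90) / 5 = 0.94
Compute 2^(0.94) = 1.918528
T_allowed = 8 / 1.918528 = 4.169864 hours
Dose = (T / T_allowed) * 100
Dose = (3.6 / 4.169864) * 100 = 86.33

86.33 %


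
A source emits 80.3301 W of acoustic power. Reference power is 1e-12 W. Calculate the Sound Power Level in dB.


Given values:
  W = 80.3301 W
  W_ref = 1e-12 W
Formula: SWL = 10 * log10(W / W_ref)
Compute ratio: W / W_ref = 80330100000000
Compute log10: log10(80330100000000) = 13.904878
Multiply: SWL = 10 * 13.904878 = 139.05

139.05 dB


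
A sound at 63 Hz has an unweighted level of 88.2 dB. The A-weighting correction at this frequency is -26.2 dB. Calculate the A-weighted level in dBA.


Given values:
  SPL = 88.2 dB
  A-weighting at 63 Hz = -26.2 dB
Formula: L_A = SPL + A_weight
L_A = 88.2 + (-26.2)
L_A = 62.0

62.0 dBA


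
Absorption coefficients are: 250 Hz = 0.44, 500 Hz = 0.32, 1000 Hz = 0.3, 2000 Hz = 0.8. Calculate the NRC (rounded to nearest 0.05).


Given values:
  a_250 = 0.44, a_500 = 0.32
  a_1000 = 0.3, a_2000 = 0.8
Formula: NRC = (a250 + a500 + a1000 + a2000) / 4
Sum = 0.44 + 0.32 + 0.3 + 0.8 = 1.86
NRC = 1.86 / 4 = 0.465
Rounded to nearest 0.05: 0.45

0.45


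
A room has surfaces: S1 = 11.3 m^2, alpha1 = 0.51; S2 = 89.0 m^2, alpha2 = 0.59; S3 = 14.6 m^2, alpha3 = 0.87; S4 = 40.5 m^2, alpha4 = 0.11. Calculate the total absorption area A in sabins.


Given surfaces:
  Surface 1: 11.3 * 0.51 = 5.763
  Surface 2: 89.0 * 0.59 = 52.51
  Surface 3: 14.6 * 0.87 = 12.702
  Surface 4: 40.5 * 0.11 = 4.455
Formula: A = sum(Si * alpha_i)
A = 5.763 + 52.51 + 12.702 + 4.455
A = 75.43

75.43 sabins


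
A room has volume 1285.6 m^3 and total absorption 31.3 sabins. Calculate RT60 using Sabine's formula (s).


Given values:
  V = 1285.6 m^3
  A = 31.3 sabins
Formula: RT60 = 0.161 * V / A
Numerator: 0.161 * 1285.6 = 206.9816
RT60 = 206.9816 / 31.3 = 6.613

6.613 s


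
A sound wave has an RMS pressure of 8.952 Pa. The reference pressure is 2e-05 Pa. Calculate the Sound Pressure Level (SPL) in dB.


Given values:
  p = 8.952 Pa
  p_ref = 2e-05 Pa
Formula: SPL = 20 * log10(p / p_ref)
Compute ratio: p / p_ref = 8.952 / 2e-05 = 447600
Compute log10: log10(447600) = 5.65089
Multiply: SPL = 20 * 5.65089 = 113.02

113.02 dB


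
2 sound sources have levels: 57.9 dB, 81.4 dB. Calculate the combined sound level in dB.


Formula: L_total = 10 * log10( sum(10^(Li/10)) )
  Source 1: 10^(57.9/10) = 616595.0019
  Source 2: 10^(81.4/10) = 138038426.4603
Sum of linear values = 138655021.4622
L_total = 10 * log10(138655021.4622) = 81.42

81.42 dB


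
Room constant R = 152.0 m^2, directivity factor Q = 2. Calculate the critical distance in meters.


Given values:
  R = 152.0 m^2, Q = 2
Formula: d_c = 0.141 * sqrt(Q * R)
Compute Q * R = 2 * 152.0 = 304.0
Compute sqrt(304.0) = 17.4356
d_c = 0.141 * 17.4356 = 2.458

2.458 m


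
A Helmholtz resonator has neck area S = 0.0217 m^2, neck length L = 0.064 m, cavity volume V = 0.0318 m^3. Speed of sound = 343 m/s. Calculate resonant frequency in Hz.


Given values:
  S = 0.0217 m^2, L = 0.064 m, V = 0.0318 m^3, c = 343 m/s
Formula: f = (c / (2*pi)) * sqrt(S / (V * L))
Compute V * L = 0.0318 * 0.064 = 0.0020352
Compute S / (V * L) = 0.0217 / 0.0020352 = 10.6623
Compute sqrt(10.6623) = 3.265318
Compute c / (2*pi) = 343 / 6.283185 = 54.590148
f = 54.590148 * 3.265318 = 178.25

178.25 Hz


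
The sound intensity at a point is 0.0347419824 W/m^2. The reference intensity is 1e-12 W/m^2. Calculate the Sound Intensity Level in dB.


Given values:
  I = 0.0347419824 W/m^2
  I_ref = 1e-12 W/m^2
Formula: SIL = 10 * log10(I / I_ref)
Compute ratio: I / I_ref = 34741982400
Compute log10: log10(34741982400) = 10.540855
Multiply: SIL = 10 * 10.540855 = 105.41

105.41 dB


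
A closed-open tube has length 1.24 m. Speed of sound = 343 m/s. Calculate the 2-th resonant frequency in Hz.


Given values:
  Tube type: closed-open, L = 1.24 m, c = 343 m/s, n = 2
Formula: f_n = (2n - 1) * c / (4 * L)
Compute 2n - 1 = 2*2 - 1 = 3
Compute 4 * L = 4 * 1.24 = 4.96
f = 3 * 343 / 4.96
f = 207.46

207.46 Hz


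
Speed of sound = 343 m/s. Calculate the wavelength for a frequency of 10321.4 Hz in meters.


Given values:
  c = 343 m/s, f = 10321.4 Hz
Formula: lambda = c / f
lambda = 343 / 10321.4
lambda = 0.0332

0.0332 m


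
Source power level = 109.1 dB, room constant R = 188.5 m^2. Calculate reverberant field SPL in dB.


Given values:
  Lw = 109.1 dB, R = 188.5 m^2
Formula: SPL = Lw + 10 * log10(4 / R)
Compute 4 / R = 4 / 188.5 = 0.02122
Compute 10 * log10(0.02122) = -16.7325
SPL = 109.1 + (-16.7325) = 92.37

92.37 dB


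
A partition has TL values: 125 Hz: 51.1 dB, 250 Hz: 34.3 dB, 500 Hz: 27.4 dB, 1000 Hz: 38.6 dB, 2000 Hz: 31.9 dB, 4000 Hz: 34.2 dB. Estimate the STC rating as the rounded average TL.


Given TL values at each frequency:
  125 Hz: 51.1 dB
  250 Hz: 34.3 dB
  500 Hz: 27.4 dB
  1000 Hz: 38.6 dB
  2000 Hz: 31.9 dB
  4000 Hz: 34.2 dB
Formula: STC ~ round(average of TL values)
Sum = 51.1 + 34.3 + 27.4 + 38.6 + 31.9 + 34.2 = 217.5
Average = 217.5 / 6 = 36.25
Rounded: 36

36


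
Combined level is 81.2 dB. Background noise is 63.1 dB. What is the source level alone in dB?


Given values:
  L_total = 81.2 dB, L_bg = 63.1 dB
Formula: L_source = 10 * log10(10^(L_total/10) - 10^(L_bg/10))
Convert to linear:
  10^(81.2/10) = 131825673.8556
  10^(63.1/10) = 2041737.9447
Difference: 131825673.8556 - 2041737.9447 = 129783935.9109
L_source = 10 * log10(129783935.9109) = 81.13

81.13 dB


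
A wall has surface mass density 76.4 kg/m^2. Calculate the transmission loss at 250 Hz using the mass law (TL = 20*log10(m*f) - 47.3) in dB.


Given values:
  m = 76.4 kg/m^2, f = 250 Hz
Formula: TL = 20 * log10(m * f) - 47.3
Compute m * f = 76.4 * 250 = 19100.0
Compute log10(19100.0) = 4.281033
Compute 20 * 4.281033 = 85.6207
TL = 85.6207 - 47.3 = 38.32

38.32 dB


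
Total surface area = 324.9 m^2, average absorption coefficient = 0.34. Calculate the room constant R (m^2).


Given values:
  S = 324.9 m^2, alpha = 0.34
Formula: R = S * alpha / (1 - alpha)
Numerator: 324.9 * 0.34 = 110.466
Denominator: 1 - 0.34 = 0.66
R = 110.466 / 0.66 = 167.37

167.37 m^2


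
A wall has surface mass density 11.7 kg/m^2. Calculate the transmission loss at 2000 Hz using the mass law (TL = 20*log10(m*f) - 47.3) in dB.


Given values:
  m = 11.7 kg/m^2, f = 2000 Hz
Formula: TL = 20 * log10(m * f) - 47.3
Compute m * f = 11.7 * 2000 = 23400.0
Compute log10(23400.0) = 4.369216
Compute 20 * 4.369216 = 87.3843
TL = 87.3843 - 47.3 = 40.08

40.08 dB


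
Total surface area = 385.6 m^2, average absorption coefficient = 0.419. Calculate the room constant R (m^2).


Given values:
  S = 385.6 m^2, alpha = 0.419
Formula: R = S * alpha / (1 - alpha)
Numerator: 385.6 * 0.419 = 161.5664
Denominator: 1 - 0.419 = 0.581
R = 161.5664 / 0.581 = 278.08

278.08 m^2


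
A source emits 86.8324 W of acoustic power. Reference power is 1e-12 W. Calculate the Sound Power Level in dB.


Given values:
  W = 86.8324 W
  W_ref = 1e-12 W
Formula: SWL = 10 * log10(W / W_ref)
Compute ratio: W / W_ref = 86832400000000
Compute log10: log10(86832400000000) = 13.938682
Multiply: SWL = 10 * 13.938682 = 139.39

139.39 dB


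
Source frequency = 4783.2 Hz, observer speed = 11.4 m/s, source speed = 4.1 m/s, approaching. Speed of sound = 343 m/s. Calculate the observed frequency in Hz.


Given values:
  f_s = 4783.2 Hz, v_o = 11.4 m/s, v_s = 4.1 m/s
  Direction: approaching
Formula: f_o = f_s * (c + v_o) / (c - v_s)
Numerator: c + v_o = 343 + 11.4 = 354.4
Denominator: c - v_s = 343 - 4.1 = 338.9
f_o = 4783.2 * 354.4 / 338.9 = 5001.97

5001.97 Hz


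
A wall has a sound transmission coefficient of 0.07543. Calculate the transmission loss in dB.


Given values:
  tau = 0.07543
Formula: TL = 10 * log10(1 / tau)
Compute 1 / tau = 1 / 0.07543 = 13.2573
Compute log10(13.2573) = 1.122455
TL = 10 * 1.122455 = 11.22

11.22 dB


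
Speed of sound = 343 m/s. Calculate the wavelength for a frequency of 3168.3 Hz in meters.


Given values:
  c = 343 m/s, f = 3168.3 Hz
Formula: lambda = c / f
lambda = 343 / 3168.3
lambda = 0.1083

0.1083 m


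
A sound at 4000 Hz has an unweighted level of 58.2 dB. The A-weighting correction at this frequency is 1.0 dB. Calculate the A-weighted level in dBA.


Given values:
  SPL = 58.2 dB
  A-weighting at 4000 Hz = 1.0 dB
Formula: L_A = SPL + A_weight
L_A = 58.2 + (1.0)
L_A = 59.2

59.2 dBA


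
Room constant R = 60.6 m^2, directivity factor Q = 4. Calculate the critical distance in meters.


Given values:
  R = 60.6 m^2, Q = 4
Formula: d_c = 0.141 * sqrt(Q * R)
Compute Q * R = 4 * 60.6 = 242.4
Compute sqrt(242.4) = 15.5692
d_c = 0.141 * 15.5692 = 2.195

2.195 m


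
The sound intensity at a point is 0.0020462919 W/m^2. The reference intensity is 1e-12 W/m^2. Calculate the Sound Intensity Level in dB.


Given values:
  I = 0.0020462919 W/m^2
  I_ref = 1e-12 W/m^2
Formula: SIL = 10 * log10(I / I_ref)
Compute ratio: I / I_ref = 2046291900
Compute log10: log10(2046291900) = 9.310968
Multiply: SIL = 10 * 9.310968 = 93.11

93.11 dB


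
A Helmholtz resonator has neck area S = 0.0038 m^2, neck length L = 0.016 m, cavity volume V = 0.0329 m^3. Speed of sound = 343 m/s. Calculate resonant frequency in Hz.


Given values:
  S = 0.0038 m^2, L = 0.016 m, V = 0.0329 m^3, c = 343 m/s
Formula: f = (c / (2*pi)) * sqrt(S / (V * L))
Compute V * L = 0.0329 * 0.016 = 0.0005264
Compute S / (V * L) = 0.0038 / 0.0005264 = 7.2188
Compute sqrt(7.2188) = 2.686782
Compute c / (2*pi) = 343 / 6.283185 = 54.590148
f = 54.590148 * 2.686782 = 146.67

146.67 Hz


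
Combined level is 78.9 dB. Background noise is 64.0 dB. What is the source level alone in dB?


Given values:
  L_total = 78.9 dB, L_bg = 64.0 dB
Formula: L_source = 10 * log10(10^(L_total/10) - 10^(L_bg/10))
Convert to linear:
  10^(78.9/10) = 77624711.6629
  10^(64.0/10) = 2511886.4315
Difference: 77624711.6629 - 2511886.4315 = 75112825.2314
L_source = 10 * log10(75112825.2314) = 78.76

78.76 dB


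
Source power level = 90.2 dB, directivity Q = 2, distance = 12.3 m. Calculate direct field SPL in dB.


Given values:
  Lw = 90.2 dB, Q = 2, r = 12.3 m
Formula: SPL = Lw + 10 * log10(Q / (4 * pi * r^2))
Compute 4 * pi * r^2 = 4 * pi * 12.3^2 = 1901.1662
Compute Q / denom = 2 / 1901.1662 = 0.00105199
Compute 10 * log10(0.00105199) = -29.7799
SPL = 90.2 + (-29.7799) = 60.42

60.42 dB


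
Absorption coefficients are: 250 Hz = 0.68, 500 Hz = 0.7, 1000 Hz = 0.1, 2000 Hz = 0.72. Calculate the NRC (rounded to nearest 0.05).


Given values:
  a_250 = 0.68, a_500 = 0.7
  a_1000 = 0.1, a_2000 = 0.72
Formula: NRC = (a250 + a500 + a1000 + a2000) / 4
Sum = 0.68 + 0.7 + 0.1 + 0.72 = 2.2
NRC = 2.2 / 4 = 0.55
Rounded to nearest 0.05: 0.55

0.55


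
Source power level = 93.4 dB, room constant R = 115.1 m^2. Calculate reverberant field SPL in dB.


Given values:
  Lw = 93.4 dB, R = 115.1 m^2
Formula: SPL = Lw + 10 * log10(4 / R)
Compute 4 / R = 4 / 115.1 = 0.034752
Compute 10 * log10(0.034752) = -14.5902
SPL = 93.4 + (-14.5902) = 78.81

78.81 dB


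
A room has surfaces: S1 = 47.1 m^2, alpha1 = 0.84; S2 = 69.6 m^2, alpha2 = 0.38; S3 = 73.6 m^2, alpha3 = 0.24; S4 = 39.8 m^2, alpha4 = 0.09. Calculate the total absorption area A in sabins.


Given surfaces:
  Surface 1: 47.1 * 0.84 = 39.564
  Surface 2: 69.6 * 0.38 = 26.448
  Surface 3: 73.6 * 0.24 = 17.664
  Surface 4: 39.8 * 0.09 = 3.582
Formula: A = sum(Si * alpha_i)
A = 39.564 + 26.448 + 17.664 + 3.582
A = 87.26

87.26 sabins


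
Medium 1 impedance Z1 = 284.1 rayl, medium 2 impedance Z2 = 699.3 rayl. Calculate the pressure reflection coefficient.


Given values:
  Z1 = 284.1 rayl, Z2 = 699.3 rayl
Formula: R = (Z2 - Z1) / (Z2 + Z1)
Numerator: Z2 - Z1 = 699.3 - 284.1 = 415.2
Denominator: Z2 + Z1 = 699.3 + 284.1 = 983.4
R = 415.2 / 983.4 = 0.4222

0.4222


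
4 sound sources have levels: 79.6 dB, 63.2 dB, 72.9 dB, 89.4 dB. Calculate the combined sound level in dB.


Formula: L_total = 10 * log10( sum(10^(Li/10)) )
  Source 1: 10^(79.6/10) = 91201083.9356
  Source 2: 10^(63.2/10) = 2089296.1309
  Source 3: 10^(72.9/10) = 19498445.9976
  Source 4: 10^(89.4/10) = 870963589.9561
Sum of linear values = 983752416.0202
L_total = 10 * log10(983752416.0202) = 89.93

89.93 dB


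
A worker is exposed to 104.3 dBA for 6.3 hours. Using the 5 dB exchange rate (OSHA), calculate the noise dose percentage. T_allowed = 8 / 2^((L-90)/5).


Given values:
  L = 104.3 dBA, T = 6.3 hours
Formula: T_allowed = 8 / 2^((L - 90) / 5)
Compute exponent: (104.3 - 90) / 5 = 2.86
Compute 2^(2.86) = 7.260153
T_allowed = 8 / 7.260153 = 1.101905 hours
Dose = (T / T_allowed) * 100
Dose = (6.3 / 1.101905) * 100 = 571.74

571.74 %


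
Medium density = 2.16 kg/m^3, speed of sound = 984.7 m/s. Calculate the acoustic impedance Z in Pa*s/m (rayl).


Given values:
  rho = 2.16 kg/m^3
  c = 984.7 m/s
Formula: Z = rho * c
Z = 2.16 * 984.7
Z = 2126.95

2126.95 rayl


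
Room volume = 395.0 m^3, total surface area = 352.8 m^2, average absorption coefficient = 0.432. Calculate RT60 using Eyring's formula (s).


Given values:
  V = 395.0 m^3, S = 352.8 m^2, alpha = 0.432
Formula: RT60 = 0.161 * V / (-S * ln(1 - alpha))
Compute ln(1 - 0.432) = ln(0.568) = -0.565634
Denominator: -352.8 * -0.565634 = 199.5557
Numerator: 0.161 * 395.0 = 63.595
RT60 = 63.595 / 199.5557 = 0.319

0.319 s


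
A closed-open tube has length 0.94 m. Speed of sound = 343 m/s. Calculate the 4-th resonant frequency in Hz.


Given values:
  Tube type: closed-open, L = 0.94 m, c = 343 m/s, n = 4
Formula: f_n = (2n - 1) * c / (4 * L)
Compute 2n - 1 = 2*4 - 1 = 7
Compute 4 * L = 4 * 0.94 = 3.76
f = 7 * 343 / 3.76
f = 638.56

638.56 Hz


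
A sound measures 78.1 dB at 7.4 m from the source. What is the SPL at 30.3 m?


Given values:
  SPL1 = 78.1 dB, r1 = 7.4 m, r2 = 30.3 m
Formula: SPL2 = SPL1 - 20 * log10(r2 / r1)
Compute ratio: r2 / r1 = 30.3 / 7.4 = 4.0946
Compute log10: log10(4.0946) = 0.612211
Compute drop: 20 * 0.612211 = 12.2442
SPL2 = 78.1 - 12.2442 = 65.86

65.86 dB


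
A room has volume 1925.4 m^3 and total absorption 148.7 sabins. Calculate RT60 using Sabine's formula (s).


Given values:
  V = 1925.4 m^3
  A = 148.7 sabins
Formula: RT60 = 0.161 * V / A
Numerator: 0.161 * 1925.4 = 309.9894
RT60 = 309.9894 / 148.7 = 2.085

2.085 s


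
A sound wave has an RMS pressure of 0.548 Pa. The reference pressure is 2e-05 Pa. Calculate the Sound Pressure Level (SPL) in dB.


Given values:
  p = 0.548 Pa
  p_ref = 2e-05 Pa
Formula: SPL = 20 * log10(p / p_ref)
Compute ratio: p / p_ref = 0.548 / 2e-05 = 27400
Compute log10: log10(27400) = 4.437751
Multiply: SPL = 20 * 4.437751 = 88.76

88.76 dB


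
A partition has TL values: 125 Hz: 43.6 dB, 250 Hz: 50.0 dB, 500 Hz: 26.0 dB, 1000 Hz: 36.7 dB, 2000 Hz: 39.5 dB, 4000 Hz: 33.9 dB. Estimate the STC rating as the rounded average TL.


Given TL values at each frequency:
  125 Hz: 43.6 dB
  250 Hz: 50.0 dB
  500 Hz: 26.0 dB
  1000 Hz: 36.7 dB
  2000 Hz: 39.5 dB
  4000 Hz: 33.9 dB
Formula: STC ~ round(average of TL values)
Sum = 43.6 + 50.0 + 26.0 + 36.7 + 39.5 + 33.9 = 229.7
Average = 229.7 / 6 = 38.28
Rounded: 38

38


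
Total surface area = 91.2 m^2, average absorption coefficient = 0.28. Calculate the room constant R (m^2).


Given values:
  S = 91.2 m^2, alpha = 0.28
Formula: R = S * alpha / (1 - alpha)
Numerator: 91.2 * 0.28 = 25.536
Denominator: 1 - 0.28 = 0.72
R = 25.536 / 0.72 = 35.47

35.47 m^2


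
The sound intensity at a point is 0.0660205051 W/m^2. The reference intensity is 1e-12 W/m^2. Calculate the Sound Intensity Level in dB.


Given values:
  I = 0.0660205051 W/m^2
  I_ref = 1e-12 W/m^2
Formula: SIL = 10 * log10(I / I_ref)
Compute ratio: I / I_ref = 66020505100
Compute log10: log10(66020505100) = 10.819679
Multiply: SIL = 10 * 10.819679 = 108.2

108.2 dB


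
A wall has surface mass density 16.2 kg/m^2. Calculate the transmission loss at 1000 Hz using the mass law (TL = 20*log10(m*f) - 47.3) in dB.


Given values:
  m = 16.2 kg/m^2, f = 1000 Hz
Formula: TL = 20 * log10(m * f) - 47.3
Compute m * f = 16.2 * 1000 = 16200.0
Compute log10(16200.0) = 4.209515
Compute 20 * 4.209515 = 84.1903
TL = 84.1903 - 47.3 = 36.89

36.89 dB
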